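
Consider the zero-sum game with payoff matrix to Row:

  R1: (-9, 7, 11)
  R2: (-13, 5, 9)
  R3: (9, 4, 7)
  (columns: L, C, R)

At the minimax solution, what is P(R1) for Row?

5/21

Row minima: R1 → -9, R2 → -13, R3 → 4; maximin = 4.
Column maxima: L → 9, C → 7, R → 11; minimax = 7.
4 ≠ 7, so there is no saddle point; optimal play is mixed.
R2 is strictly dominated by R1, so Row never plays it.
R is strictly dominated by C (it gives Row strictly more in every row), so Column never plays it.
On the remaining 2×2 (R1, R3 vs L, C):
Let Row play R1 with probability p. Expected payoff against L: (-9)p + 9(1−p) = −18p + 9; against C: 7p + 4(1−p) = 3p + 4.
Setting these equal: −18p + 9 = 3p + 4 ⇒ −21p = -5 ⇒ p = 5/21, and the value is (-18)·(5/21) + 9 = 33/7.
For Column: with q = P(L), equating R1's and R3's payoffs gives −16q + 7 = 5q + 4 ⇒ q = 1/7.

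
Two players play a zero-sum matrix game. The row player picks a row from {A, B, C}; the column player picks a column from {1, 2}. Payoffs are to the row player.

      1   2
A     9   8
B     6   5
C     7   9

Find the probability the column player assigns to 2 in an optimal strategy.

2/3

Row minima: A → 8, B → 5, C → 7; maximin = 8.
Column maxima: 1 → 9, 2 → 9; minimax = 9.
8 ≠ 9, so there is no saddle point; optimal play is mixed.
B is strictly dominated by A, so the row player never plays it.
On the remaining 2×2 (A, C vs 1, 2):
Let the row player play A with probability p. Expected payoff against 1: 9p + 7(1−p) = 2p + 7; against 2: 8p + 9(1−p) = −p + 9.
Setting these equal: 2p + 7 = −p + 9 ⇒ 3p = 2 ⇒ p = 2/3, and the value is (2)·(2/3) + 7 = 25/3.
For the column player: with q = P(1), equating A's and C's payoffs gives q + 8 = −2q + 9 ⇒ q = 1/3.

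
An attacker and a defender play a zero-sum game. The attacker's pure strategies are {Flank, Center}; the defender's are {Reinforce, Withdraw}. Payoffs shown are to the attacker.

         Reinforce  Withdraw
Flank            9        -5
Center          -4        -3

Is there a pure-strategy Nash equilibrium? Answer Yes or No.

No

Row minima: Flank → -5, Center → -4; maximin = -4.
Column maxima: Reinforce → 9, Withdraw → -3; minimax = -3.
-4 ≠ -3, so no pure-strategy equilibrium exists.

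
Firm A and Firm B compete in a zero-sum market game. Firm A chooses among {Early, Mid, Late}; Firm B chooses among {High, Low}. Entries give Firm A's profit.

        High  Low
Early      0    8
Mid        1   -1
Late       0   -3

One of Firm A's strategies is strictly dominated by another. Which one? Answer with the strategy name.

Mid gives a strictly higher payoff than Late against every column: 1 > 0, -1 > -3.
So Late is strictly dominated and Firm A never plays it.

Late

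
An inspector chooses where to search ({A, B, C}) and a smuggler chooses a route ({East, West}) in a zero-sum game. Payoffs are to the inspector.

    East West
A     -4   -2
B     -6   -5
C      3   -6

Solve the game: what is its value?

Row minima: A → -4, B → -6, C → -6; maximin = -4.
Column maxima: East → 3, West → -2; minimax = -2.
-4 ≠ -2, so there is no saddle point; optimal play is mixed.
B is strictly dominated by A, so the inspector never plays it.
On the remaining 2×2 (A, C vs East, West):
Let the inspector play A with probability p. Expected payoff against East: (-4)p + 3(1−p) = −7p + 3; against West: (-2)p + (-6)(1−p) = 4p − 6.
Setting these equal: −7p + 3 = 4p − 6 ⇒ −11p = -9 ⇒ p = 9/11, and the value is (-7)·(9/11) + 3 = -30/11.
For the smuggler: with q = P(East), equating A's and C's payoffs gives −2q − 2 = 9q − 6 ⇒ q = 4/11.

-30/11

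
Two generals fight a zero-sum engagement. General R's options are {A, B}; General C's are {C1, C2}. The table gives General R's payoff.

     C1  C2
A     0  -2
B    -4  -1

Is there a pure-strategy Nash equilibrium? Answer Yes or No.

No

Row minima: A → -2, B → -4; maximin = -2.
Column maxima: C1 → 0, C2 → -1; minimax = -1.
-2 ≠ -1, so no pure-strategy equilibrium exists.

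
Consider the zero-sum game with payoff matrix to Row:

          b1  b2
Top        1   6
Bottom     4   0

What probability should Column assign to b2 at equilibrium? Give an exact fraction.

1/3

Row minima: Top → 1, Bottom → 0; maximin = 1.
Column maxima: b1 → 4, b2 → 6; minimax = 4.
1 ≠ 4, so there is no saddle point; optimal play is mixed.
Let Row play Top with probability p. Expected payoff against b1: 1p + 4(1−p) = −3p + 4; against b2: 6p + 0(1−p) = 6p.
Setting these equal: −3p + 4 = 6p ⇒ −9p = -4 ⇒ p = 4/9, and the value is (-3)·(4/9) + 4 = 8/3.
For Column: with q = P(b1), equating Top's and Bottom's payoffs gives −5q + 6 = 4q ⇒ q = 2/3.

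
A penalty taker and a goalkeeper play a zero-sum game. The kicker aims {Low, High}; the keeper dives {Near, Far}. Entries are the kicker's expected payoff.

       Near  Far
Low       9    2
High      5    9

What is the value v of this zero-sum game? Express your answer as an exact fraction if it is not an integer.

71/11

Row minima: Low → 2, High → 5; maximin = 5.
Column maxima: Near → 9, Far → 9; minimax = 9.
5 ≠ 9, so there is no saddle point; optimal play is mixed.
Let the kicker play Low with probability p. Expected payoff against Near: 9p + 5(1−p) = 4p + 5; against Far: 2p + 9(1−p) = −7p + 9.
Setting these equal: 4p + 5 = −7p + 9 ⇒ 11p = 4 ⇒ p = 4/11, and the value is (4)·(4/11) + 5 = 71/11.
For the keeper: with q = P(Near), equating Low's and High's payoffs gives 7q + 2 = −4q + 9 ⇒ q = 7/11.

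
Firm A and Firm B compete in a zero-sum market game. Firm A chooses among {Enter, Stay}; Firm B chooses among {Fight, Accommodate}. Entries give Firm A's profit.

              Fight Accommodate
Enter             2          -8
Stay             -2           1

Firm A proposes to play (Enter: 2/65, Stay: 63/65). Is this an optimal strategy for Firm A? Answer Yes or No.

No

Against Fight this mix gives (2/65)·2 + (63/65)·(-2) = -122/65.
Against Accommodate this mix gives (2/65)·(-8) + (63/65)·1 = 47/65.
Firm B will play Fight, holding Firm A to -122/65. Shifting weight toward the row that does better against Fight would raise this floor (the equalizing mix achieves -14/13 against both Fight and Accommodate), so the proposed strategy is not optimal.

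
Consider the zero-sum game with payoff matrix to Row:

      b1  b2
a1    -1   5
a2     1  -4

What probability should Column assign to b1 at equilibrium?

Row minima: a1 → -1, a2 → -4; maximin = -1.
Column maxima: b1 → 1, b2 → 5; minimax = 1.
-1 ≠ 1, so there is no saddle point; optimal play is mixed.
Let Row play a1 with probability p. Expected payoff against b1: (-1)p + 1(1−p) = −2p + 1; against b2: 5p + (-4)(1−p) = 9p − 4.
Setting these equal: −2p + 1 = 9p − 4 ⇒ −11p = -5 ⇒ p = 5/11, and the value is (-2)·(5/11) + 1 = 1/11.
For Column: with q = P(b1), equating a1's and a2's payoffs gives −6q + 5 = 5q − 4 ⇒ q = 9/11.

9/11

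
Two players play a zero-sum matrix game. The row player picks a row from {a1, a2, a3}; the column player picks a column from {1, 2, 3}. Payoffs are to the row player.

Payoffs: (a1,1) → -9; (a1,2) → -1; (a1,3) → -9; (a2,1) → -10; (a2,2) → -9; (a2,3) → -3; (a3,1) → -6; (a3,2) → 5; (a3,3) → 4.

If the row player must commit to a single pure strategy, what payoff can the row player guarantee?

Row minima: a1 → -9, a2 → -10, a3 → -6.
The best of these is -6.

-6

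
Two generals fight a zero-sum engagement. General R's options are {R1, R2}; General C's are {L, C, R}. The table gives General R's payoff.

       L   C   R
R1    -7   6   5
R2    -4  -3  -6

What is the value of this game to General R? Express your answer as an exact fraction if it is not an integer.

-31/7

Row minima: R1 → -7, R2 → -6; maximin = -6.
Column maxima: L → -4, C → 6, R → 5; minimax = -4.
-6 ≠ -4, so there is no saddle point; optimal play is mixed.
C is strictly dominated by L (it gives General R strictly more in every row), so General C never plays it.
On the remaining 2×2 (R1, R2 vs L, R):
Let General R play R1 with probability p. Expected payoff against L: (-7)p + (-4)(1−p) = −3p − 4; against R: 5p + (-6)(1−p) = 11p − 6.
Setting these equal: −3p − 4 = 11p − 6 ⇒ −14p = -2 ⇒ p = 1/7, and the value is (-3)·(1/7) − 4 = -31/7.
For General C: with q = P(L), equating R1's and R2's payoffs gives −12q + 5 = 2q − 6 ⇒ q = 11/14.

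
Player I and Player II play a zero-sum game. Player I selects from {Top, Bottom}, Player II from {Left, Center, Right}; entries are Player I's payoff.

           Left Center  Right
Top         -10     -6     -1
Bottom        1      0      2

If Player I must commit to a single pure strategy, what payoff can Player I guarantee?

Row minima: Top → -10, Bottom → 0.
The best of these is 0.

0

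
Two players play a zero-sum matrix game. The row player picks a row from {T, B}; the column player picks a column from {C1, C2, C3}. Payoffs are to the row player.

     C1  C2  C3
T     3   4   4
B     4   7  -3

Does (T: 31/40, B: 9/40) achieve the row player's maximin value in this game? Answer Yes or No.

No

Against C1 this mix gives (31/40)·3 + (9/40)·4 = 129/40.
Against C2 this mix gives (31/40)·4 + (9/40)·7 = 187/40.
Against C3 this mix gives (31/40)·4 + (9/40)·(-3) = 97/40.
The column player will play C3, holding the row player to 97/40. Shifting weight toward the row that does better against C3 would raise this floor (the equalizing mix achieves 25/8 against both C3 and C1), so the proposed strategy is not optimal.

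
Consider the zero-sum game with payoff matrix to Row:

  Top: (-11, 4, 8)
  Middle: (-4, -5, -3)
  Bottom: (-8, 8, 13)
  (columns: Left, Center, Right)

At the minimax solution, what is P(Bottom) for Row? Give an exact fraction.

1/17

Row minima: Top → -11, Middle → -5, Bottom → -8; maximin = -5.
Column maxima: Left → -4, Center → 8, Right → 13; minimax = -4.
-5 ≠ -4, so there is no saddle point; optimal play is mixed.
Top is strictly dominated by Bottom, so Row never plays it.
Right is strictly dominated by Left (it gives Row strictly more in every row), so Column never plays it.
On the remaining 2×2 (Middle, Bottom vs Left, Center):
Let Row play Middle with probability p. Expected payoff against Left: (-4)p + (-8)(1−p) = 4p − 8; against Center: (-5)p + 8(1−p) = −13p + 8.
Setting these equal: 4p − 8 = −13p + 8 ⇒ 17p = 16 ⇒ p = 16/17, and the value is (4)·(16/17) − 8 = -72/17.
For Column: with q = P(Left), equating Middle's and Bottom's payoffs gives q − 5 = −16q + 8 ⇒ q = 13/17.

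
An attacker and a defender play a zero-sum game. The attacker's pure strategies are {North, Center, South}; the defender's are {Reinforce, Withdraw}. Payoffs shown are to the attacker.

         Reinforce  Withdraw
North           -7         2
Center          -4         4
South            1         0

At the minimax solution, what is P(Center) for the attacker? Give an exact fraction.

1/9

Row minima: North → -7, Center → -4, South → 0; maximin = 0.
Column maxima: Reinforce → 1, Withdraw → 4; minimax = 1.
0 ≠ 1, so there is no saddle point; optimal play is mixed.
North is strictly dominated by Center, so the attacker never plays it.
On the remaining 2×2 (Center, South vs Reinforce, Withdraw):
Let the attacker play Center with probability p. Expected payoff against Reinforce: (-4)p + 1(1−p) = −5p + 1; against Withdraw: 4p + 0(1−p) = 4p.
Setting these equal: −5p + 1 = 4p ⇒ −9p = -1 ⇒ p = 1/9, and the value is (-5)·(1/9) + 1 = 4/9.
For the defender: with q = P(Reinforce), equating Center's and South's payoffs gives −8q + 4 = q ⇒ q = 4/9.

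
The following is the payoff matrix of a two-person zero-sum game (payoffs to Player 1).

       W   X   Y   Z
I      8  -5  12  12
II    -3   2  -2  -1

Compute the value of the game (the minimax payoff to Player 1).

1/18

Row minima: I → -5, II → -3; maximin = -3.
Column maxima: W → 8, X → 2, Y → 12, Z → 12; minimax = 2.
-3 ≠ 2, so there is no saddle point; optimal play is mixed.
Y is strictly dominated by W (it gives Player 1 strictly more in every row), so Player 2 never plays it.
Z is strictly dominated by W (it gives Player 1 strictly more in every row), so Player 2 never plays it.
On the remaining 2×2 (I, II vs W, X):
Let Player 1 play I with probability p. Expected payoff against W: 8p + (-3)(1−p) = 11p − 3; against X: (-5)p + 2(1−p) = −7p + 2.
Setting these equal: 11p − 3 = −7p + 2 ⇒ 18p = 5 ⇒ p = 5/18, and the value is (11)·(5/18) − 3 = 1/18.
For Player 2: with q = P(W), equating I's and II's payoffs gives 13q − 5 = −5q + 2 ⇒ q = 7/18.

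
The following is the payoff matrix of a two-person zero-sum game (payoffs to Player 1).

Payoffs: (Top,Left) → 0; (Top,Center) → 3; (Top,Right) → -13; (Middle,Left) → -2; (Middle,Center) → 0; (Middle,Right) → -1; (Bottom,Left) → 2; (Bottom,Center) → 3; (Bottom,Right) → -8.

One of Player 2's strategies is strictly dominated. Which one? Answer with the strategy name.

Left holds Player 1's payoff strictly below Center in every row: 0 < 3, -2 < 0, 2 < 3.
So Center is strictly dominated for Player 2.

Center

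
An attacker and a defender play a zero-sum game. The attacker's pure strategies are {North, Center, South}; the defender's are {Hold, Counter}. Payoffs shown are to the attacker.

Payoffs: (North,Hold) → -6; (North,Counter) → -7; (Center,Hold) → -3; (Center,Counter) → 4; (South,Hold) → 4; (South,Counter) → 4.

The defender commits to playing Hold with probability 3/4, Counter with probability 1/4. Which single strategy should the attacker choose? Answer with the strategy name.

Expected payoff of North: (3/4)·(-6) + (1/4)·(-7) = -25/4.
Expected payoff of Center: (3/4)·(-3) + (1/4)·4 = -5/4.
Expected payoff of South: (3/4)·4 + (1/4)·4 = 4.
The largest is 4, so the attacker's best response is South.

South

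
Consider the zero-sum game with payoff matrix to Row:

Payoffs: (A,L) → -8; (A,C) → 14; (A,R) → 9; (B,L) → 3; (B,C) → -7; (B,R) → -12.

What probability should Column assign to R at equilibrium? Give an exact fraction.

11/32

Row minima: A → -8, B → -12; maximin = -8.
Column maxima: L → 3, C → 14, R → 9; minimax = 3.
-8 ≠ 3, so there is no saddle point; optimal play is mixed.
C is strictly dominated by R (it gives Row strictly more in every row), so Column never plays it.
On the remaining 2×2 (A, B vs L, R):
Let Row play A with probability p. Expected payoff against L: (-8)p + 3(1−p) = −11p + 3; against R: 9p + (-12)(1−p) = 21p − 12.
Setting these equal: −11p + 3 = 21p − 12 ⇒ −32p = -15 ⇒ p = 15/32, and the value is (-11)·(15/32) + 3 = -69/32.
For Column: with q = P(L), equating A's and B's payoffs gives −17q + 9 = 15q − 12 ⇒ q = 21/32.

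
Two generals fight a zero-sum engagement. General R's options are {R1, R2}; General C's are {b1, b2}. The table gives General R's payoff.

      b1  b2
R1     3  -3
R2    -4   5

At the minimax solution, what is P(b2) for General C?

7/15

Row minima: R1 → -3, R2 → -4; maximin = -3.
Column maxima: b1 → 3, b2 → 5; minimax = 3.
-3 ≠ 3, so there is no saddle point; optimal play is mixed.
Let General R play R1 with probability p. Expected payoff against b1: 3p + (-4)(1−p) = 7p − 4; against b2: (-3)p + 5(1−p) = −8p + 5.
Setting these equal: 7p − 4 = −8p + 5 ⇒ 15p = 9 ⇒ p = 3/5, and the value is (7)·(3/5) − 4 = 1/5.
For General C: with q = P(b1), equating R1's and R2's payoffs gives 6q − 3 = −9q + 5 ⇒ q = 8/15.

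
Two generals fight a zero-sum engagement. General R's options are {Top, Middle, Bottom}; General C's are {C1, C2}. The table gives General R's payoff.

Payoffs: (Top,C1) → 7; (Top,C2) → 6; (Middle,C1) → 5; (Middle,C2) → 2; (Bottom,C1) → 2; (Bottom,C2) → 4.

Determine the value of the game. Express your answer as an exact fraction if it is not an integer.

6

Row minima: Top → 6, Middle → 2, Bottom → 2; maximin = 6.
Column maxima: C1 → 7, C2 → 6; minimax = 6.
Since maximin = minimax = 6, there is a saddle point and the value is 6.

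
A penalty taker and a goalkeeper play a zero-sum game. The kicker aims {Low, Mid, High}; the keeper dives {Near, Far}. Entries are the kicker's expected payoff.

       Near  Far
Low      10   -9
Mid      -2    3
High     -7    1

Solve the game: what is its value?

1/2

Row minima: Low → -9, Mid → -2, High → -7; maximin = -2.
Column maxima: Near → 10, Far → 3; minimax = 3.
-2 ≠ 3, so there is no saddle point; optimal play is mixed.
High is strictly dominated by Mid, so the kicker never plays it.
On the remaining 2×2 (Low, Mid vs Near, Far):
Let the kicker play Low with probability p. Expected payoff against Near: 10p + (-2)(1−p) = 12p − 2; against Far: (-9)p + 3(1−p) = −12p + 3.
Setting these equal: 12p − 2 = −12p + 3 ⇒ 24p = 5 ⇒ p = 5/24, and the value is (12)·(5/24) − 2 = 1/2.
For the keeper: with q = P(Near), equating Low's and Mid's payoffs gives 19q − 9 = −5q + 3 ⇒ q = 1/2.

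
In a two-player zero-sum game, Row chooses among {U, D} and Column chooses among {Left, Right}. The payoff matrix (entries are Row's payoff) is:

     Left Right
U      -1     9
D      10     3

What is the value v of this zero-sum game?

Row minima: U → -1, D → 3; maximin = 3.
Column maxima: Left → 10, Right → 9; minimax = 9.
3 ≠ 9, so there is no saddle point; optimal play is mixed.
Let Row play U with probability p. Expected payoff against Left: (-1)p + 10(1−p) = −11p + 10; against Right: 9p + 3(1−p) = 6p + 3.
Setting these equal: −11p + 10 = 6p + 3 ⇒ −17p = -7 ⇒ p = 7/17, and the value is (-11)·(7/17) + 10 = 93/17.
For Column: with q = P(Left), equating U's and D's payoffs gives −10q + 9 = 7q + 3 ⇒ q = 6/17.

93/17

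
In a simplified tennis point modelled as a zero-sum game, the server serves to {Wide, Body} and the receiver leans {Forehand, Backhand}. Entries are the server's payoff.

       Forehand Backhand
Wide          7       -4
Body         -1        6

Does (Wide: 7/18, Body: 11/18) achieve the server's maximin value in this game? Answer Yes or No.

Yes

Against Forehand this mix gives (7/18)·7 + (11/18)·(-1) = 19/9.
Against Backhand this mix gives (7/18)·(-4) + (11/18)·6 = 19/9.
All of the receiver's active replies (Forehand, Backhand) yield 19/9, and no column does worse for the server. The mix makes the receiver indifferent and guarantees 19/9, so it is optimal.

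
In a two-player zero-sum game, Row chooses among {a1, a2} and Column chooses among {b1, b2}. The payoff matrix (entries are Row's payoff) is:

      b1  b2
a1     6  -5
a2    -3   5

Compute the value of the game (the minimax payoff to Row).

Row minima: a1 → -5, a2 → -3; maximin = -3.
Column maxima: b1 → 6, b2 → 5; minimax = 5.
-3 ≠ 5, so there is no saddle point; optimal play is mixed.
Let Row play a1 with probability p. Expected payoff against b1: 6p + (-3)(1−p) = 9p − 3; against b2: (-5)p + 5(1−p) = −10p + 5.
Setting these equal: 9p − 3 = −10p + 5 ⇒ 19p = 8 ⇒ p = 8/19, and the value is (9)·(8/19) − 3 = 15/19.
For Column: with q = P(b1), equating a1's and a2's payoffs gives 11q − 5 = −8q + 5 ⇒ q = 10/19.

15/19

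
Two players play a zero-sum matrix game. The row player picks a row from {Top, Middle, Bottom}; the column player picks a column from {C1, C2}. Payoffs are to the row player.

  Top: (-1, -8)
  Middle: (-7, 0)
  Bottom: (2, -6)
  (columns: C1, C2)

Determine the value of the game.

Row minima: Top → -8, Middle → -7, Bottom → -6; maximin = -6.
Column maxima: C1 → 2, C2 → 0; minimax = 0.
-6 ≠ 0, so there is no saddle point; optimal play is mixed.
Top is strictly dominated by Bottom, so the row player never plays it.
On the remaining 2×2 (Middle, Bottom vs C1, C2):
Let the row player play Middle with probability p. Expected payoff against C1: (-7)p + 2(1−p) = −9p + 2; against C2: 0p + (-6)(1−p) = 6p − 6.
Setting these equal: −9p + 2 = 6p − 6 ⇒ −15p = -8 ⇒ p = 8/15, and the value is (-9)·(8/15) + 2 = -14/5.
For the column player: with q = P(C1), equating Middle's and Bottom's payoffs gives −7q = 8q − 6 ⇒ q = 2/5.

-14/5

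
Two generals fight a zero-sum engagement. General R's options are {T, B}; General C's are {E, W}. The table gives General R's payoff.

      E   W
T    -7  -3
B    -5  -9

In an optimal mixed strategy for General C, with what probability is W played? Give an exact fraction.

1/4

Row minima: T → -7, B → -9; maximin = -7.
Column maxima: E → -5, W → -3; minimax = -5.
-7 ≠ -5, so there is no saddle point; optimal play is mixed.
Let General R play T with probability p. Expected payoff against E: (-7)p + (-5)(1−p) = −2p − 5; against W: (-3)p + (-9)(1−p) = 6p − 9.
Setting these equal: −2p − 5 = 6p − 9 ⇒ −8p = -4 ⇒ p = 1/2, and the value is (-2)·(1/2) − 5 = -6.
For General C: with q = P(E), equating T's and B's payoffs gives −4q − 3 = 4q − 9 ⇒ q = 3/4.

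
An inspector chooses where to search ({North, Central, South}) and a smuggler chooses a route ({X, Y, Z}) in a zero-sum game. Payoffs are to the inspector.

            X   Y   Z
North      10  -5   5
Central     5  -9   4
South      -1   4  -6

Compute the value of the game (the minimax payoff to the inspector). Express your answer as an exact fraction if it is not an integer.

Row minima: North → -5, Central → -9, South → -6; maximin = -5.
Column maxima: X → 10, Y → 4, Z → 5; minimax = 4.
-5 ≠ 4, so there is no saddle point; optimal play is mixed.
Central is strictly dominated by North, so the inspector never plays it.
X is strictly dominated by Z (it gives the inspector strictly more in every row), so the smuggler never plays it.
On the remaining 2×2 (North, South vs Y, Z):
Let the inspector play North with probability p. Expected payoff against Y: (-5)p + 4(1−p) = −9p + 4; against Z: 5p + (-6)(1−p) = 11p − 6.
Setting these equal: −9p + 4 = 11p − 6 ⇒ −20p = -10 ⇒ p = 1/2, and the value is (-9)·(1/2) + 4 = -1/2.
For the smuggler: with q = P(Y), equating North's and South's payoffs gives −10q + 5 = 10q − 6 ⇒ q = 11/20.

-1/2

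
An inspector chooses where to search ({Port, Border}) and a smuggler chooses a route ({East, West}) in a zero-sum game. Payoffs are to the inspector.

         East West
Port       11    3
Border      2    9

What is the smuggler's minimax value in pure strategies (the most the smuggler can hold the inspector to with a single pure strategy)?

Column maxima: East → 11, West → 9.
The smallest of these is 9.

9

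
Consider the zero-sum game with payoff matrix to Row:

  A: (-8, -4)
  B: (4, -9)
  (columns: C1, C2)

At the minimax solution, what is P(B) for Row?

Row minima: A → -8, B → -9; maximin = -8.
Column maxima: C1 → 4, C2 → -4; minimax = -4.
-8 ≠ -4, so there is no saddle point; optimal play is mixed.
Let Row play A with probability p. Expected payoff against C1: (-8)p + 4(1−p) = −12p + 4; against C2: (-4)p + (-9)(1−p) = 5p − 9.
Setting these equal: −12p + 4 = 5p − 9 ⇒ −17p = -13 ⇒ p = 13/17, and the value is (-12)·(13/17) + 4 = -88/17.
For Column: with q = P(C1), equating A's and B's payoffs gives −4q − 4 = 13q − 9 ⇒ q = 5/17.

4/17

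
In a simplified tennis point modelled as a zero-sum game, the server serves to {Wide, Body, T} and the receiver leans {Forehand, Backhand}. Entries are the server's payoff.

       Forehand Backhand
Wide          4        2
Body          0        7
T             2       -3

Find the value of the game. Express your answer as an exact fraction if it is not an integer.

Row minima: Wide → 2, Body → 0, T → -3; maximin = 2.
Column maxima: Forehand → 4, Backhand → 7; minimax = 4.
2 ≠ 4, so there is no saddle point; optimal play is mixed.
T is strictly dominated by Wide, so the server never plays it.
On the remaining 2×2 (Wide, Body vs Forehand, Backhand):
Let the server play Wide with probability p. Expected payoff against Forehand: 4p + 0(1−p) = 4p; against Backhand: 2p + 7(1−p) = −5p + 7.
Setting these equal: 4p = −5p + 7 ⇒ 9p = 7 ⇒ p = 7/9, and the value is (4)·(7/9) = 28/9.
For the receiver: with q = P(Forehand), equating Wide's and Body's payoffs gives 2q + 2 = −7q + 7 ⇒ q = 5/9.

28/9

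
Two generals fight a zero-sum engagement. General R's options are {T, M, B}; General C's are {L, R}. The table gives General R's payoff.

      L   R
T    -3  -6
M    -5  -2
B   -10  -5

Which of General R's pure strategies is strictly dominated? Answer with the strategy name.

M gives a strictly higher payoff than B against every column: -5 > -10, -2 > -5.
So B is strictly dominated and General R never plays it.

B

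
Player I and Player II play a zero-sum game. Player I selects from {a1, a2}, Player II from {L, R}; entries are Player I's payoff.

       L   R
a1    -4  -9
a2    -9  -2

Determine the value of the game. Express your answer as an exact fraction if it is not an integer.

Row minima: a1 → -9, a2 → -9; maximin = -9.
Column maxima: L → -4, R → -2; minimax = -4.
-9 ≠ -4, so there is no saddle point; optimal play is mixed.
Let Player I play a1 with probability p. Expected payoff against L: (-4)p + (-9)(1−p) = 5p − 9; against R: (-9)p + (-2)(1−p) = −7p − 2.
Setting these equal: 5p − 9 = −7p − 2 ⇒ 12p = 7 ⇒ p = 7/12, and the value is (5)·(7/12) − 9 = -73/12.
For Player II: with q = P(L), equating a1's and a2's payoffs gives 5q − 9 = −7q − 2 ⇒ q = 7/12.

-73/12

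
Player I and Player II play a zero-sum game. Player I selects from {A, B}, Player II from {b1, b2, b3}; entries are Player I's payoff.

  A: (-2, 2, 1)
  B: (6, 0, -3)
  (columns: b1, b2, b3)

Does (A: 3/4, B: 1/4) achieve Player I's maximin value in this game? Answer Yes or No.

Against b1 this mix gives (3/4)·(-2) + (1/4)·6 = 0.
Against b2 this mix gives (3/4)·2 + (1/4)·0 = 3/2.
Against b3 this mix gives (3/4)·1 + (1/4)·(-3) = 0.
All of Player II's active replies (b1, b3) yield 0, and no column does worse for Player I. The mix makes Player II indifferent and guarantees 0, so it is optimal.

Yes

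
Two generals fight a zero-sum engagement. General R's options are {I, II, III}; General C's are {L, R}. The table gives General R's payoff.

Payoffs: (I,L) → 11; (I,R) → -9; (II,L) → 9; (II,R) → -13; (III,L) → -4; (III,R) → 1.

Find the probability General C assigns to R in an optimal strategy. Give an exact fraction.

3/5

Row minima: I → -9, II → -13, III → -4; maximin = -4.
Column maxima: L → 11, R → 1; minimax = 1.
-4 ≠ 1, so there is no saddle point; optimal play is mixed.
II is strictly dominated by I, so General R never plays it.
On the remaining 2×2 (I, III vs L, R):
Let General R play I with probability p. Expected payoff against L: 11p + (-4)(1−p) = 15p − 4; against R: (-9)p + 1(1−p) = −10p + 1.
Setting these equal: 15p − 4 = −10p + 1 ⇒ 25p = 5 ⇒ p = 1/5, and the value is (15)·(1/5) − 4 = -1.
For General C: with q = P(L), equating I's and III's payoffs gives 20q − 9 = −5q + 1 ⇒ q = 2/5.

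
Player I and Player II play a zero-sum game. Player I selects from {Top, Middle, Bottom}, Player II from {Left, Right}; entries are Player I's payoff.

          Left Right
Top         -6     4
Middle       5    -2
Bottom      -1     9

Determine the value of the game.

Row minima: Top → -6, Middle → -2, Bottom → -1; maximin = -1.
Column maxima: Left → 5, Right → 9; minimax = 5.
-1 ≠ 5, so there is no saddle point; optimal play is mixed.
Top is strictly dominated by Bottom, so Player I never plays it.
On the remaining 2×2 (Middle, Bottom vs Left, Right):
Let Player I play Middle with probability p. Expected payoff against Left: 5p + (-1)(1−p) = 6p − 1; against Right: (-2)p + 9(1−p) = −11p + 9.
Setting these equal: 6p − 1 = −11p + 9 ⇒ 17p = 10 ⇒ p = 10/17, and the value is (6)·(10/17) − 1 = 43/17.
For Player II: with q = P(Left), equating Middle's and Bottom's payoffs gives 7q − 2 = −10q + 9 ⇒ q = 11/17.

43/17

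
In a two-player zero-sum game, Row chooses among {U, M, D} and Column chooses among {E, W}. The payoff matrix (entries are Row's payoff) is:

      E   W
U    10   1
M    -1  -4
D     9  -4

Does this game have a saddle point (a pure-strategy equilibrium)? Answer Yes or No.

Yes

Row minima: U → 1, M → -4, D → -4; maximin = 1.
Column maxima: E → 10, W → 1; minimax = 1.
maximin = minimax = 1, so a saddle point exists.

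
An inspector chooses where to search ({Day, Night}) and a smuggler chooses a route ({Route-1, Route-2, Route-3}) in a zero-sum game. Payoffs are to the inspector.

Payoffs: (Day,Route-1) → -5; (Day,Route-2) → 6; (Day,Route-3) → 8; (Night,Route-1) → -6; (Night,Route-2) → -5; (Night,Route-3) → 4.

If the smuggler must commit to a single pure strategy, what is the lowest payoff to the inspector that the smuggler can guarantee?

-5

Column maxima: Route-1 → -5, Route-2 → 6, Route-3 → 8.
The smallest of these is -5.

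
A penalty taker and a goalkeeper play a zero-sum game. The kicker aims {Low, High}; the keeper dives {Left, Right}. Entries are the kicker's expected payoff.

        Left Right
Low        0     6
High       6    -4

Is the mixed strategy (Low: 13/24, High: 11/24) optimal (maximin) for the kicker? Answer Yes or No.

No

Against Left this mix gives (13/24)·0 + (11/24)·6 = 11/4.
Against Right this mix gives (13/24)·6 + (11/24)·(-4) = 17/12.
The keeper will play Right, holding the kicker to 17/12. Shifting weight toward the row that does better against Right would raise this floor (the equalizing mix achieves 9/4 against both Right and Left), so the proposed strategy is not optimal.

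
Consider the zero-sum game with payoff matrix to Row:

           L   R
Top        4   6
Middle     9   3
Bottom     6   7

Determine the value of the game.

Row minima: Top → 4, Middle → 3, Bottom → 6; maximin = 6.
Column maxima: L → 9, R → 7; minimax = 7.
6 ≠ 7, so there is no saddle point; optimal play is mixed.
Top is strictly dominated by Bottom, so Row never plays it.
On the remaining 2×2 (Middle, Bottom vs L, R):
Let Row play Middle with probability p. Expected payoff against L: 9p + 6(1−p) = 3p + 6; against R: 3p + 7(1−p) = −4p + 7.
Setting these equal: 3p + 6 = −4p + 7 ⇒ 7p = 1 ⇒ p = 1/7, and the value is (3)·(1/7) + 6 = 45/7.
For Column: with q = P(L), equating Middle's and Bottom's payoffs gives 6q + 3 = −q + 7 ⇒ q = 4/7.

45/7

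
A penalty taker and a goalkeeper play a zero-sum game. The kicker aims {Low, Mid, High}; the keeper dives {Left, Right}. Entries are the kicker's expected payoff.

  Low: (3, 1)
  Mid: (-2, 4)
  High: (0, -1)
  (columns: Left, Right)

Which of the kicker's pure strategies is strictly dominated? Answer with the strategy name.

High

Low gives a strictly higher payoff than High against every column: 3 > 0, 1 > -1.
So High is strictly dominated and the kicker never plays it.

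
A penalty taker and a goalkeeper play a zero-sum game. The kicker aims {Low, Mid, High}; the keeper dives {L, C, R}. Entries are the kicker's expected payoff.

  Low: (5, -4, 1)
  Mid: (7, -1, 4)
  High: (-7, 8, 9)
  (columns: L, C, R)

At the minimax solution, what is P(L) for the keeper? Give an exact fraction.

9/23

Row minima: Low → -4, Mid → -1, High → -7; maximin = -1.
Column maxima: L → 7, C → 8, R → 9; minimax = 7.
-1 ≠ 7, so there is no saddle point; optimal play is mixed.
Low is strictly dominated by Mid, so the kicker never plays it.
R is strictly dominated by C (it gives the kicker strictly more in every row), so the keeper never plays it.
On the remaining 2×2 (Mid, High vs L, C):
Let the kicker play Mid with probability p. Expected payoff against L: 7p + (-7)(1−p) = 14p − 7; against C: (-1)p + 8(1−p) = −9p + 8.
Setting these equal: 14p − 7 = −9p + 8 ⇒ 23p = 15 ⇒ p = 15/23, and the value is (14)·(15/23) − 7 = 49/23.
For the keeper: with q = P(L), equating Mid's and High's payoffs gives 8q − 1 = −15q + 8 ⇒ q = 9/23.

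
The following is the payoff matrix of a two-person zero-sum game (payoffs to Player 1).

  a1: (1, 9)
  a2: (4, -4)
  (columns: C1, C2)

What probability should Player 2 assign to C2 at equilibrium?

Row minima: a1 → 1, a2 → -4; maximin = 1.
Column maxima: C1 → 4, C2 → 9; minimax = 4.
1 ≠ 4, so there is no saddle point; optimal play is mixed.
Let Player 1 play a1 with probability p. Expected payoff against C1: 1p + 4(1−p) = −3p + 4; against C2: 9p + (-4)(1−p) = 13p − 4.
Setting these equal: −3p + 4 = 13p − 4 ⇒ −16p = -8 ⇒ p = 1/2, and the value is (-3)·(1/2) + 4 = 5/2.
For Player 2: with q = P(C1), equating a1's and a2's payoffs gives −8q + 9 = 8q − 4 ⇒ q = 13/16.

3/16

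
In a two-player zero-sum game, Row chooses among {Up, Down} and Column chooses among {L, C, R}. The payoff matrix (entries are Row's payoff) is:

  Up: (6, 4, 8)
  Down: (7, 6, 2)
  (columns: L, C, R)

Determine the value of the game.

Row minima: Up → 4, Down → 2; maximin = 4.
Column maxima: L → 7, C → 6, R → 8; minimax = 6.
4 ≠ 6, so there is no saddle point; optimal play is mixed.
L is strictly dominated by C (it gives Row strictly more in every row), so Column never plays it.
On the remaining 2×2 (Up, Down vs C, R):
Let Row play Up with probability p. Expected payoff against C: 4p + 6(1−p) = −2p + 6; against R: 8p + 2(1−p) = 6p + 2.
Setting these equal: −2p + 6 = 6p + 2 ⇒ −8p = -4 ⇒ p = 1/2, and the value is (-2)·(1/2) + 6 = 5.
For Column: with q = P(C), equating Up's and Down's payoffs gives −4q + 8 = 4q + 2 ⇒ q = 3/4.

5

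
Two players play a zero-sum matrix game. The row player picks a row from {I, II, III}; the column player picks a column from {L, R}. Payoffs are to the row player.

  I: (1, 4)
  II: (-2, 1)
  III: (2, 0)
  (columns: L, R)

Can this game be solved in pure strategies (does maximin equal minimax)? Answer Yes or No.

Row minima: I → 1, II → -2, III → 0; maximin = 1.
Column maxima: L → 2, R → 4; minimax = 2.
1 ≠ 2, so no pure-strategy equilibrium exists.

No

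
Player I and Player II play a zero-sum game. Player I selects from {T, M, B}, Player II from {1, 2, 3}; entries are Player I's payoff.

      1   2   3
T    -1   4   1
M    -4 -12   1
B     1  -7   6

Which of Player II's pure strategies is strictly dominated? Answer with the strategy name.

1 holds Player I's payoff strictly below 3 in every row: -1 < 1, -4 < 1, 1 < 6.
So 3 is strictly dominated for Player II.

3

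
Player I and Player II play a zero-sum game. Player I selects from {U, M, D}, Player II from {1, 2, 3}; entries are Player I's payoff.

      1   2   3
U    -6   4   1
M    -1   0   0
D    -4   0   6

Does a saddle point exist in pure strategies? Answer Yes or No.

Row minima: U → -6, M → -1, D → -4; maximin = -1.
Column maxima: 1 → -1, 2 → 4, 3 → 6; minimax = -1.
maximin = minimax = -1, so a saddle point exists.

Yes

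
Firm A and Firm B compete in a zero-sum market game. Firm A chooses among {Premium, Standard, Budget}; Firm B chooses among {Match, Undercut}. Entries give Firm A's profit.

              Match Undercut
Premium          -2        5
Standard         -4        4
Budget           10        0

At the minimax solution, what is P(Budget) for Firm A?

7/17

Row minima: Premium → -2, Standard → -4, Budget → 0; maximin = 0.
Column maxima: Match → 10, Undercut → 5; minimax = 5.
0 ≠ 5, so there is no saddle point; optimal play is mixed.
Standard is strictly dominated by Premium, so Firm A never plays it.
On the remaining 2×2 (Premium, Budget vs Match, Undercut):
Let Firm A play Premium with probability p. Expected payoff against Match: (-2)p + 10(1−p) = −12p + 10; against Undercut: 5p + 0(1−p) = 5p.
Setting these equal: −12p + 10 = 5p ⇒ −17p = -10 ⇒ p = 10/17, and the value is (-12)·(10/17) + 10 = 50/17.
For Firm B: with q = P(Match), equating Premium's and Budget's payoffs gives −7q + 5 = 10q ⇒ q = 5/17.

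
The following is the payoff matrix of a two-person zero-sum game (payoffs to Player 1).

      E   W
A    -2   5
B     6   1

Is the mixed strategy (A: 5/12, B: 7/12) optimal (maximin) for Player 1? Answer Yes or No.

Yes

Against E this mix gives (5/12)·(-2) + (7/12)·6 = 8/3.
Against W this mix gives (5/12)·5 + (7/12)·1 = 8/3.
All of Player 2's active replies (E, W) yield 8/3, and no column does worse for Player 1. The mix makes Player 2 indifferent and guarantees 8/3, so it is optimal.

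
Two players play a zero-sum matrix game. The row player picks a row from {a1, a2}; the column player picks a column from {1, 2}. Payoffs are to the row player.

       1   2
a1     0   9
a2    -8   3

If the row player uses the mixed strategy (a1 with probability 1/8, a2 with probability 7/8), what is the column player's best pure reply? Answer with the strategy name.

1

If the column player plays 1, the row player's expected payoff is (1/8)·0 + (7/8)·(-8) = -7.
If the column player plays 2, the row player's expected payoff is (1/8)·9 + (7/8)·3 = 15/4.
The column player minimizes the row player's payoff; the smallest is -7, so the best response is 1.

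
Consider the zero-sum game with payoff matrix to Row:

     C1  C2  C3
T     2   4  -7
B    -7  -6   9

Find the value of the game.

Row minima: T → -7, B → -7; maximin = -7.
Column maxima: C1 → 2, C2 → 4, C3 → 9; minimax = 2.
-7 ≠ 2, so there is no saddle point; optimal play is mixed.
C2 is strictly dominated by C1 (it gives Row strictly more in every row), so Column never plays it.
On the remaining 2×2 (T, B vs C1, C3):
Let Row play T with probability p. Expected payoff against C1: 2p + (-7)(1−p) = 9p − 7; against C3: (-7)p + 9(1−p) = −16p + 9.
Setting these equal: 9p − 7 = −16p + 9 ⇒ 25p = 16 ⇒ p = 16/25, and the value is (9)·(16/25) − 7 = -31/25.
For Column: with q = P(C1), equating T's and B's payoffs gives 9q − 7 = −16q + 9 ⇒ q = 16/25.

-31/25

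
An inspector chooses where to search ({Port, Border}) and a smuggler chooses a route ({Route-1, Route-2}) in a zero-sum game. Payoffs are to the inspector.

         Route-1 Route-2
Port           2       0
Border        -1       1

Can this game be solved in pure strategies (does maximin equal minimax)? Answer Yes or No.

Row minima: Port → 0, Border → -1; maximin = 0.
Column maxima: Route-1 → 2, Route-2 → 1; minimax = 1.
0 ≠ 1, so no pure-strategy equilibrium exists.

No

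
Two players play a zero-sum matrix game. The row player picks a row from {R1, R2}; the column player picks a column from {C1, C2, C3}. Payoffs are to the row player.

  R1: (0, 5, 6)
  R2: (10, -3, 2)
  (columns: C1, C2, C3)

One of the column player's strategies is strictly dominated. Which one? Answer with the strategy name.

C2 holds the row player's payoff strictly below C3 in every row: 5 < 6, -3 < 2.
So C3 is strictly dominated for the column player.

C3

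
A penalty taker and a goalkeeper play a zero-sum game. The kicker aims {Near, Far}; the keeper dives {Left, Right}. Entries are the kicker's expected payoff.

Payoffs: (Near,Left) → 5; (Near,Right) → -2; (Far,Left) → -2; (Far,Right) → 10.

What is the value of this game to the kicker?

46/19

Row minima: Near → -2, Far → -2; maximin = -2.
Column maxima: Left → 5, Right → 10; minimax = 5.
-2 ≠ 5, so there is no saddle point; optimal play is mixed.
Let the kicker play Near with probability p. Expected payoff against Left: 5p + (-2)(1−p) = 7p − 2; against Right: (-2)p + 10(1−p) = −12p + 10.
Setting these equal: 7p − 2 = −12p + 10 ⇒ 19p = 12 ⇒ p = 12/19, and the value is (7)·(12/19) − 2 = 46/19.
For the keeper: with q = P(Left), equating Near's and Far's payoffs gives 7q − 2 = −12q + 10 ⇒ q = 12/19.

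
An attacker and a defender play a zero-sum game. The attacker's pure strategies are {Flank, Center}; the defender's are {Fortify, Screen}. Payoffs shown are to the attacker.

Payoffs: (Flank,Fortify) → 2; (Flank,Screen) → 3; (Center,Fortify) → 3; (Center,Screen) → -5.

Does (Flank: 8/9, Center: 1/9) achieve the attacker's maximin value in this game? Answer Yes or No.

Yes

Against Fortify this mix gives (8/9)·2 + (1/9)·3 = 19/9.
Against Screen this mix gives (8/9)·3 + (1/9)·(-5) = 19/9.
All of the defender's active replies (Fortify, Screen) yield 19/9, and no column does worse for the attacker. The mix makes the defender indifferent and guarantees 19/9, so it is optimal.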